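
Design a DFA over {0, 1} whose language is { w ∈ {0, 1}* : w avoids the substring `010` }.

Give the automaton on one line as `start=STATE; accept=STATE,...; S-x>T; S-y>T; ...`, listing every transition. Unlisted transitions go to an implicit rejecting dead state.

Track partial matches of the forbidden pattern `010`. State q3 is a dead state reached once `010` has occurred; every other state accepts. q0 means no part of `010` is currently matched.
4 states suffice.
        0   1  
>* q0   q1  q0 
 * q1   q1  q2 
 * q2   q3  q0 
   q3   q3  q3 
(> = start, * = accepting)

start=q0; accept=q0,q1,q2; q0-0>q1; q0-1>q0; q1-0>q1; q1-1>q2; q2-0>q3; q2-1>q0; q3-0>q3; q3-1>q3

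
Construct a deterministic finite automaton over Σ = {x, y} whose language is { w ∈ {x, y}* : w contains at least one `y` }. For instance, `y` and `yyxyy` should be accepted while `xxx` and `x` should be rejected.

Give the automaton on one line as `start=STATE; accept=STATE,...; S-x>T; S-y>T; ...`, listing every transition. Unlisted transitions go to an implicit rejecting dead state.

Count `y`s, saturating at 2: state s0 means no `y` yet, s1 means one `y` seen, s2 means more than one. Each `y` increments (capped at s2); other symbols loop. Accept from {s1, s2}.
A 3-state machine:
        x   y  
>  s0   s0  s1 
 * s1   s1  s2 
 * s2   s2  s2 
(> = start, * = accepting)

start=s0; accept=s1,s2; s0-x>s0; s0-y>s1; s1-x>s1; s1-y>s2; s2-x>s2; s2-y>s2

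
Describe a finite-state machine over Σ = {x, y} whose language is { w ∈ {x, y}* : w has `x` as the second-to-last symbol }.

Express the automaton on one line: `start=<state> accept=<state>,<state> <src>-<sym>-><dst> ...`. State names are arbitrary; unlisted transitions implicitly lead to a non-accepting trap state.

A DFA must remember the last 2 symbols (since which symbol is second-to-last isn't known until the input ends). Use one state per possible window of the last ≤2 symbols; accept from those whose window starts with `x`.
7 states suffice.
        x   y  
>  q0   q1  q2 
   q1   q3  q4 
   q2   q5  q6 
 * q3   q3  q4 
 * q4   q5  q6 
   q5   q3  q4 
   q6   q5  q6 
(> = start, * = accepting)

start=q0 accept=q3,q4 q0-x->q1 q0-y->q2 q1-x->q3 q1-y->q4 q2-x->q5 q2-y->q6 q3-x->q3 q3-y->q4 q4-x->q5 q4-y->q6 q5-x->q3 q5-y->q4 q6-x->q5 q6-y->q6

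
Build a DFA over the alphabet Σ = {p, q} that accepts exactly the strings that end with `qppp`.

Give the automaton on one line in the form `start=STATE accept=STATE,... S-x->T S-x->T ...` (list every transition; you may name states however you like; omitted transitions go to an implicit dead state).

Let each state record the length of the longest suffix of the input read so far that is also a prefix of `qppp`. B means the last symbol is `q`; C means the last 2 symbols are `qp`; D means the last 3 symbols are `qpp`; E means the last 4 symbols are `qppp`. Accept only at E, where the string currently ends in `qppp`.
A 5-state machine:
       p  q 
>  A   A  B 
   B   C  B 
   C   D  B 
   D   E  B 
 * E   A  B 
(> = start, * = accepting)

start=A accept=E A-p->A A-q->B B-p->C B-q->B C-p->D C-q->B D-p->E D-q->B E-p->A E-q->B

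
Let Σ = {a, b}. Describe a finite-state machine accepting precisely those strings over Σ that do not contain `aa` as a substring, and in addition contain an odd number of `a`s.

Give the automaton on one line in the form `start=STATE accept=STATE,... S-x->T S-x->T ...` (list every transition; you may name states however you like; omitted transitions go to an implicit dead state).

Build one automaton per condition and run them in lockstep. The first has 3 states tracking partial matches of the forbidden pattern `aa`; the second has 2 states tracking the count of `a`s modulo 2. A product state is a pair (one from each), accepting exactly when both do.
A 6-state machine:
        a   b  
>  S0   S1  S0 
 * S1   S2  S3 
   S2   S4  S2 
 * S3   S5  S3 
   S4   S2  S4 
   S5   S4  S0 
(> = start, * = accepting)

start=S0 accept=S1,S3 S0-a->S1 S0-b->S0 S1-a->S2 S1-b->S3 S2-a->S4 S2-b->S2 S3-a->S5 S3-b->S3 S4-a->S2 S4-b->S4 S5-a->S4 S5-b->S0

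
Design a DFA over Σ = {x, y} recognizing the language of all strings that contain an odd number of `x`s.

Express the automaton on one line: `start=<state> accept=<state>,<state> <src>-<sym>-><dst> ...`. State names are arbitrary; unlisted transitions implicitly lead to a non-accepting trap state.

start=S0 accept=S1 S0-x->S1 S0-y->S0 S1-x->S0 S1-y->S1

The only thing that matters is how many `x`s have appeared, reduced mod 2. Use one state per residue: S0 for 0, …, S1 for 1. Reading `x` moves to the next residue; anything else stays put. S1 is accepting.
With 2 states:
        x   y  
>  S0   S1  S0 
 * S1   S0  S1 
(> = start, * = accepting)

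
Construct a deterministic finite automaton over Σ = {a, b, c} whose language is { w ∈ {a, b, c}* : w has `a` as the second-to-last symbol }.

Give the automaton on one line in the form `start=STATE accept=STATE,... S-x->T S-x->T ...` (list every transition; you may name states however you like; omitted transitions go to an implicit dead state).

start=S0 accept=S4,S5,S6 S0-a->S1 S0-b->S2 S0-c->S3 S1-a->S4 S1-b->S5 S1-c->S6 S2-a->S7 S2-b->S8 S2-c->S9 S3-a->S10 S3-b->S11 S3-c->S12 S4-a->S4 S4-b->S5 S4-c->S6 S5-a->S7 S5-b->S8 S5-c->S9 S6-a->S10 S6-b->S11 S6-c->S12 S7-a->S4 S7-b->S5 S7-c->S6 S8-a->S7 S8-b->S8 S8-c->S9 S9-a->S10 S9-b->S11 S9-c->S12 S10-a->S4 S10-b->S5 S10-c->S6 S11-a->S7 S11-b->S8 S11-c->S9 S12-a->S10 S12-b->S11 S12-c->S12

Because acceptance depends on a position counted from the end, the machine has to buffer the most recent 2 symbols. Make each state the string of the last up-to-2 symbols read; on input `x` shift the window left and append `x`. Accept when the buffered window has length 2 and begins with `a`.
13 states suffice.
          a    b    c  
>  S0     S1   S2   S3 
   S1     S4   S5   S6 
   S2     S7   S8   S9 
   S3    S10  S11  S12 
 * S4     S4   S5   S6 
 * S5     S7   S8   S9 
 * S6    S10  S11  S12 
   S7     S4   S5   S6 
   S8     S7   S8   S9 
   S9    S10  S11  S12 
   S10    S4   S5   S6 
   S11    S7   S8   S9 
   S12   S10  S11  S12 
(> = start, * = accepting)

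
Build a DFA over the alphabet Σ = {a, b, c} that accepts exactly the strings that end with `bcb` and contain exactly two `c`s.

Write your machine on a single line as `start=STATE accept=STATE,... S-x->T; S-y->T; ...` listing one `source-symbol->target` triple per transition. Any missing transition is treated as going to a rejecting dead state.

start=q0; accept=q10; q0-a->q0; q0-b->q1; q0-c->q2; q1-a->q0; q1-b->q1; q1-c->q3; q2-a->q2; q2-b->q4; q2-c->q5; q3-a->q2; q3-b->q6; q3-c->q5; q4-a->q2; q4-b->q4; q4-c->q7; q5-a->q5; q5-b->q8; q5-c->q9; q6-a->q2; q6-b->q4; q6-c->q7; q7-a->q5; q7-b->q10; q7-c->q9; q8-a->q5; q8-b->q8; q8-c->q11; q9-a->q9; q9-b->q12; q9-c->q9; q10-a->q5; q10-b->q8; q10-c->q11; q11-a->q9; q11-b->q13; q11-c->q9; q12-a->q9; q12-b->q12; q12-c->q11; q13-a->q9; q13-b->q12; q13-c->q11

Build one automaton per condition and run them in lockstep. One (4 states) tracks how much of the suffix `bcb` has currently been matched; the other (4 states) tracks the count of `c`s, saturating at 3. Each combined state is a pair, one component from each; accept when both components accept.
          a    b    c  
>  q0     q0   q1   q2 
   q1     q0   q1   q3 
   q2     q2   q4   q5 
   q3     q2   q6   q5 
   q4     q2   q4   q7 
   q5     q5   q8   q9 
   q6     q2   q4   q7 
   q7     q5  q10   q9 
   q8     q5   q8  q11 
   q9     q9  q12   q9 
 * q10    q5   q8  q11 
   q11    q9  q13   q9 
   q12    q9  q12  q11 
   q13    q9  q12  q11 
(> = start, * = accepting)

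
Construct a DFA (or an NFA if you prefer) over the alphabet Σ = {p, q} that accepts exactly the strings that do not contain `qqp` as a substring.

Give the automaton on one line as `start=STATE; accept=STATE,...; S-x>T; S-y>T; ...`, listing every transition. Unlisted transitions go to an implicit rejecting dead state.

start=S0; accept=S0,S1,S2; S0-p>S0; S0-q>S1; S1-p>S0; S1-q>S2; S2-p>S3; S2-q>S2; S3-p>S3; S3-q>S3

Track partial matches of the forbidden pattern `qqp`. State S3 is a dead state reached once `qqp` has occurred; every other state accepts. S0 means no part of `qqp` is currently matched.
With 4 states:
        p   q  
>* S0   S0  S1 
 * S1   S0  S2 
 * S2   S3  S2 
   S3   S3  S3 
(> = start, * = accepting)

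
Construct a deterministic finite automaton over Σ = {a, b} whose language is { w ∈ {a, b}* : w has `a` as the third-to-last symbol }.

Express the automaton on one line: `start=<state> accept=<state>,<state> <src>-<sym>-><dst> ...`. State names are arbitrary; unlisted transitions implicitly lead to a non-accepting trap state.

start=q0 accept=q7,q8,q9,q10 q0-a->q1 q0-b->q2 q1-a->q3 q1-b->q4 q2-a->q5 q2-b->q6 q3-a->q7 q3-b->q8 q4-a->q9 q4-b->q10 q5-a->q11 q5-b->q12 q6-a->q13 q6-b->q14 q7-a->q7 q7-b->q8 q8-a->q9 q8-b->q10 q9-a->q11 q9-b->q12 q10-a->q13 q10-b->q14 q11-a->q7 q11-b->q8 q12-a->q9 q12-b->q10 q13-a->q11 q13-b->q12 q14-a->q13 q14-b->q14

Because acceptance depends on a position counted from the end, the machine has to buffer the most recent 3 symbols. Make each state the string of the last up-to-3 symbols read; on input `x` shift the window left and append `x`. Accept when the buffered window has length 3 and begins with `a`.
          a    b  
>  q0     q1   q2 
   q1     q3   q4 
   q2     q5   q6 
   q3     q7   q8 
   q4     q9  q10 
   q5    q11  q12 
   q6    q13  q14 
 * q7     q7   q8 
 * q8     q9  q10 
 * q9    q11  q12 
 * q10   q13  q14 
   q11    q7   q8 
   q12    q9  q10 
   q13   q11  q12 
   q14   q13  q14 
(> = start, * = accepting)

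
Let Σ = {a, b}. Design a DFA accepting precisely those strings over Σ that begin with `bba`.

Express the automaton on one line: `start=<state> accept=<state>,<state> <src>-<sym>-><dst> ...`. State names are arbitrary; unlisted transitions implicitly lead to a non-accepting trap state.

Walk along `bba` while the input agrees: from q0 take `b` to q1, and so on. Any deviation drops to the rejecting sink q4. Once q3 is reached the prefix is confirmed and every continuation is accepted.
A 5-state machine:
        a   b  
>  q0   q4  q1 
   q1   q4  q2 
   q2   q3  q4 
 * q3   q3  q3 
   q4   q4  q4 
(> = start, * = accepting)

start=q0 accept=q3 q0-a->q4 q0-b->q1 q1-a->q4 q1-b->q2 q2-a->q3 q2-b->q4 q3-a->q3 q3-b->q3 q4-a->q4 q4-b->q4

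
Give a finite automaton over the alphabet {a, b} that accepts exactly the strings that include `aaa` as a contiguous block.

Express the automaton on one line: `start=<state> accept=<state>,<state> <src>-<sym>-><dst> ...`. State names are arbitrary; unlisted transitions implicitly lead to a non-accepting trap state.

start=S0 accept=S3 S0-a->S1 S0-b->S0 S1-a->S2 S1-b->S0 S2-a->S3 S2-b->S0 S3-a->S3 S3-b->S3

Track how much of `aaa` has been matched so far: state S0 is no progress, S3 is the absorbing accept state reached once `aaa` has occurred. Intermediate states record partial matches; on a mismatch, fall back to the longest reusable overlap.
        a   b  
>  S0   S1  S0 
   S1   S2  S0 
   S2   S3  S0 
 * S3   S3  S3 
(> = start, * = accepting)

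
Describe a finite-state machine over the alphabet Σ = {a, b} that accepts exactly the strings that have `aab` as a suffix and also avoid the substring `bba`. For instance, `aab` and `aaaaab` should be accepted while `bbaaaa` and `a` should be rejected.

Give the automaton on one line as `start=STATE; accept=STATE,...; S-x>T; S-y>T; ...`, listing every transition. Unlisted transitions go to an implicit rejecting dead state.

Handle the two conditions separately and then intersect. The first has 4 states tracking how much of the suffix `aab` has currently been matched; the second has 4 states tracking partial matches of the forbidden pattern `bba`. A product state is a pair (one from each), accepting exactly when both do. After merging equivalent states the machine shrinks.
        a   b  
>  S0   S1  S2 
   S1   S3  S2 
   S2   S1  S4 
   S3   S3  S5 
   S4   S4  S4 
 * S5   S1  S4 
(> = start, * = accepting)

start=S0; accept=S5; S0-a>S1; S0-b>S2; S1-a>S3; S1-b>S2; S2-a>S1; S2-b>S4; S3-a>S3; S3-b>S5; S4-a>S4; S4-b>S4; S5-a>S1; S5-b>S4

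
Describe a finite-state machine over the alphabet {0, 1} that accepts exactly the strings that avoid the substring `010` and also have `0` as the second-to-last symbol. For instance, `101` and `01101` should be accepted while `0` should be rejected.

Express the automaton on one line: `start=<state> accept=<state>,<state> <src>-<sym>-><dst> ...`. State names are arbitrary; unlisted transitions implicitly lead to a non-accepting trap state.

Build one automaton per condition and run them in lockstep. The first has 4 states tracking partial matches of the forbidden pattern `010`; the second has 7 states tracking the last 2 symbols read. A product state is a pair (one from each), accepting exactly when both do.
An 11-state machine:
       0  1 
>  A   B  C 
   B   D  E 
   C   F  G 
 * D   D  E 
 * E   H  G 
   F   D  E 
   G   F  G 
   H   I  J 
   I   I  J 
   J   H  K 
   K   H  K 
(> = start, * = accepting)

start=A accept=D,E A-0->B A-1->C B-0->D B-1->E C-0->F C-1->G D-0->D D-1->E E-0->H E-1->G F-0->D F-1->E G-0->F G-1->G H-0->I H-1->J I-0->I I-1->J J-0->H J-1->K K-0->H K-1->K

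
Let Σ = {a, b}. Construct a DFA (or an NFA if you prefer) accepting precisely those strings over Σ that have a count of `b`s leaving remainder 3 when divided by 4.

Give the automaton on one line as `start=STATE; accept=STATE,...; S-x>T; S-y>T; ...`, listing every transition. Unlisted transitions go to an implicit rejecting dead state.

start=q0; accept=q3; q0-a>q0; q0-b>q1; q1-a>q1; q1-b>q2; q2-a>q2; q2-b>q3; q3-a>q3; q3-b>q0

Keep the running count of `b`s modulo 4: each `b` advances along the cycle q0 → q1 → q2 → q3 → q0 while other symbols loop. Accept at q3.
        a   b  
>  q0   q0  q1 
   q1   q1  q2 
   q2   q2  q3 
 * q3   q3  q0 
(> = start, * = accepting)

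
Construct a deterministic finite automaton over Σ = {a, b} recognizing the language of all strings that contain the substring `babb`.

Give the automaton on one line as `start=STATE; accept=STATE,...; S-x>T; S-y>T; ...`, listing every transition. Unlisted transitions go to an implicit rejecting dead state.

start=s0; accept=s4; s0-a>s0; s0-b>s1; s1-a>s2; s1-b>s1; s2-a>s0; s2-b>s3; s3-a>s2; s3-b>s4; s4-a>s4; s4-b>s4

Track how much of `babb` has been matched so far: state s0 is no progress, s4 is the absorbing accept state reached once `babb` has occurred. Intermediate states record partial matches; on a mismatch, fall back to the longest reusable overlap.
A 5-state machine:
        a   b  
>  s0   s0  s1 
   s1   s2  s1 
   s2   s0  s3 
   s3   s2  s4 
 * s4   s4  s4 
(> = start, * = accepting)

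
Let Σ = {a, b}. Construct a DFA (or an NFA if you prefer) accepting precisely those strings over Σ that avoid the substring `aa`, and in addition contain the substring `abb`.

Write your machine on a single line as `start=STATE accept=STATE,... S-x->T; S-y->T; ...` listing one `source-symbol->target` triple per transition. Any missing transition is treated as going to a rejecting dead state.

start=s0; accept=s4,s5; s0-a->s1; s0-b->s0; s1-a->s2; s1-b->s3; s2-a->s2; s2-b->s2; s3-a->s1; s3-b->s4; s4-a->s5; s4-b->s4; s5-a->s2; s5-b->s4

Handle the two conditions separately and then intersect. One (3 states) tracks partial matches of the forbidden pattern `aa`; the other (4 states) tracks whether and how much of `abb` has been seen. Each combined state is a pair, one component from each; accept when both components accept. Minimizing collapses redundant product states.
6 states suffice.
        a   b  
>  s0   s1  s0 
   s1   s2  s3 
   s2   s2  s2 
   s3   s1  s4 
 * s4   s5  s4 
 * s5   s2  s4 
(> = start, * = accepting)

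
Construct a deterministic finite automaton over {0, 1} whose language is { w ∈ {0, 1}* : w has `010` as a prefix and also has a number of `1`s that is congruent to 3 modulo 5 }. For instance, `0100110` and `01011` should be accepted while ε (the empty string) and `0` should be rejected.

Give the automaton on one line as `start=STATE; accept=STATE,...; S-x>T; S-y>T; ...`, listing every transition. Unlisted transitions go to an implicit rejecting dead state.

Build one automaton per condition and run them in lockstep. The first has 5 states tracking whether the input so far still matches the prefix `010`; the second has 5 states tracking the count of `1`s modulo 5. A product state is a pair (one from each), accepting exactly when both do. Equivalent product states are then merged.
9 states suffice.
        0   1  
>  s0   s1  s2 
   s1   s2  s3 
   s2   s2  s2 
   s3   s4  s2 
   s4   s4  s5 
   s5   s5  s6 
 * s6   s6  s7 
   s7   s7  s8 
   s8   s8  s4 
(> = start, * = accepting)

start=s0; accept=s6; s0-0>s1; s0-1>s2; s1-0>s2; s1-1>s3; s2-0>s2; s2-1>s2; s3-0>s4; s3-1>s2; s4-0>s4; s4-1>s5; s5-0>s5; s5-1>s6; s6-0>s6; s6-1>s7; s7-0>s7; s7-1>s8; s8-0>s8; s8-1>s4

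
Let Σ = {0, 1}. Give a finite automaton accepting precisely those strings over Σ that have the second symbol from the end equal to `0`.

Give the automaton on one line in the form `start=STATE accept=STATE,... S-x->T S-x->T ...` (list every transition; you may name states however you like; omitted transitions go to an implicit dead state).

A DFA must remember the last 2 symbols (since which symbol is second-to-last isn't known until the input ends). Use one state per possible window of the last ≤2 symbols; accept from those whose window starts with `0`.
       0  1 
>  A   B  C 
   B   D  E 
   C   F  G 
 * D   D  E 
 * E   F  G 
   F   D  E 
   G   F  G 
(> = start, * = accepting)

start=A accept=D,E A-0->B A-1->C B-0->D B-1->E C-0->F C-1->G D-0->D D-1->E E-0->F E-1->G F-0->D F-1->E G-0->F G-1->G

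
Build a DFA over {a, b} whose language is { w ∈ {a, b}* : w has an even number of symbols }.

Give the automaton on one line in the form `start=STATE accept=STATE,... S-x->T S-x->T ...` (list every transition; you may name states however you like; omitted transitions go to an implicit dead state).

Only the length mod 2 matters, so use a 2-cycle: from any state, every input symbol moves to the next state, wrapping s1 back to s0. Mark s0 accepting.
        a   b  
>* s0   s1  s1 
   s1   s0  s0 
(> = start, * = accepting)

start=s0 accept=s0 s0-a->s1 s0-b->s1 s1-a->s0 s1-b->s0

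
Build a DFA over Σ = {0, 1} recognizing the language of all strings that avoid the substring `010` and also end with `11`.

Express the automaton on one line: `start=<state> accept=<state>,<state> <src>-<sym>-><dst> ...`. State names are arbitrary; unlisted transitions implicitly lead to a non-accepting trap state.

start=q0 accept=q4 q0-0->q1 q0-1->q2 q1-0->q1 q1-1->q3 q2-0->q1 q2-1->q4 q3-0->q5 q3-1->q4 q4-0->q1 q4-1->q4 q5-0->q5 q5-1->q5

Build one automaton per condition and run them in lockstep. The first has 4 states tracking partial matches of the forbidden pattern `010`; the second has 3 states tracking how much of the suffix `11` has currently been matched. A product state is a pair (one from each), accepting exactly when both do. Minimizing collapses redundant product states.
A 6-state machine:
        0   1  
>  q0   q1  q2 
   q1   q1  q3 
   q2   q1  q4 
   q3   q5  q4 
 * q4   q1  q4 
   q5   q5  q5 
(> = start, * = accepting)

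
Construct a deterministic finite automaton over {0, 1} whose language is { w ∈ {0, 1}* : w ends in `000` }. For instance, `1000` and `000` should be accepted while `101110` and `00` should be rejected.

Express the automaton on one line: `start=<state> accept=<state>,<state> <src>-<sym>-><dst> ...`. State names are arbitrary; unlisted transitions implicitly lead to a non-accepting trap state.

start=q0 accept=q3 q0-0->q1 q0-1->q0 q1-0->q2 q1-1->q0 q2-0->q3 q2-1->q0 q3-0->q3 q3-1->q0

Remember how much of `000` the current input suffix matches. State q0 means no match yet; q1 means the last symbol is `0`; q2 means the last 2 symbols are `00`; q3 means the last 3 symbols are `000`. Only q3 accepts. On a mismatch, fall back to the longest proper suffix that is still a prefix of `000`.
A 4-state machine:
        0   1  
>  q0   q1  q0 
   q1   q2  q0 
   q2   q3  q0 
 * q3   q3  q0 
(> = start, * = accepting)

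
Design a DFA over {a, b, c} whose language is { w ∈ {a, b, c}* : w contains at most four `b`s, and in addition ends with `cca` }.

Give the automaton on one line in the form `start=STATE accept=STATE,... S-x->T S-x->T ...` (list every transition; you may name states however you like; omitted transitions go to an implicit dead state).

start=s0 accept=s9,s13,s17,s20,s22 s0-a->s0 s0-b->s1 s0-c->s2 s1-a->s1 s1-b->s3 s1-c->s4 s2-a->s0 s2-b->s1 s2-c->s5 s3-a->s3 s3-b->s6 s3-c->s7 s4-a->s1 s4-b->s3 s4-c->s8 s5-a->s9 s5-b->s1 s5-c->s5 s6-a->s6 s6-b->s10 s6-c->s11 s7-a->s3 s7-b->s6 s7-c->s12 s8-a->s13 s8-b->s3 s8-c->s8 s9-a->s0 s9-b->s1 s9-c->s2 s10-a->s10 s10-b->s14 s10-c->s15 s11-a->s6 s11-b->s10 s11-c->s16 s12-a->s17 s12-b->s6 s12-c->s12 s13-a->s1 s13-b->s3 s13-c->s4 s14-a->s14 s14-b->s14 s14-c->s18 s15-a->s10 s15-b->s14 s15-c->s19 s16-a->s20 s16-b->s10 s16-c->s16 s17-a->s3 s17-b->s6 s17-c->s7 s18-a->s14 s18-b->s14 s18-c->s21 s19-a->s22 s19-b->s14 s19-c->s19 s20-a->s6 s20-b->s10 s20-c->s11 s21-a->s23 s21-b->s14 s21-c->s21 s22-a->s10 s22-b->s14 s22-c->s15 s23-a->s14 s23-b->s14 s23-c->s18

Run two small machines in parallel and take their product. The first has 6 states tracking the count of `b`s, saturating at 5; the second has 4 states tracking how much of the suffix `cca` has currently been matched. A product state is a pair (one from each), accepting exactly when both do.
          a    b    c  
>  s0     s0   s1   s2 
   s1     s1   s3   s4 
   s2     s0   s1   s5 
   s3     s3   s6   s7 
   s4     s1   s3   s8 
   s5     s9   s1   s5 
   s6     s6  s10  s11 
   s7     s3   s6  s12 
   s8    s13   s3   s8 
 * s9     s0   s1   s2 
   s10   s10  s14  s15 
   s11    s6  s10  s16 
   s12   s17   s6  s12 
 * s13    s1   s3   s4 
   s14   s14  s14  s18 
   s15   s10  s14  s19 
   s16   s20  s10  s16 
 * s17    s3   s6   s7 
   s18   s14  s14  s21 
   s19   s22  s14  s19 
 * s20    s6  s10  s11 
   s21   s23  s14  s21 
 * s22   s10  s14  s15 
   s23   s14  s14  s18 
(> = start, * = accepting)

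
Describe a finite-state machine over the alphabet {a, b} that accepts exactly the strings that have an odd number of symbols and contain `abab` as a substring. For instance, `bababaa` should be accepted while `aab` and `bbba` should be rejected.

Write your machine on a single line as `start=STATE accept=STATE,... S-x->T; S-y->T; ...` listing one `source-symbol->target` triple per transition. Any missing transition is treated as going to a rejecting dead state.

start=s0; accept=s9; s0-a->s1; s0-b->s2; s1-a->s3; s1-b->s4; s2-a->s3; s2-b->s0; s3-a->s1; s3-b->s5; s4-a->s6; s4-b->s2; s5-a->s7; s5-b->s0; s6-a->s3; s6-b->s8; s7-a->s1; s7-b->s9; s8-a->s9; s8-b->s9; s9-a->s8; s9-b->s8

Run two small machines in parallel and take their product. One (2 states) tracks the input length modulo 2; the other (5 states) tracks whether and how much of `abab` has been seen. Each combined state is a pair, one component from each; accept when both components accept.
With 10 states:
        a   b  
>  s0   s1  s2 
   s1   s3  s4 
   s2   s3  s0 
   s3   s1  s5 
   s4   s6  s2 
   s5   s7  s0 
   s6   s3  s8 
   s7   s1  s9 
   s8   s9  s9 
 * s9   s8  s8 
(> = start, * = accepting)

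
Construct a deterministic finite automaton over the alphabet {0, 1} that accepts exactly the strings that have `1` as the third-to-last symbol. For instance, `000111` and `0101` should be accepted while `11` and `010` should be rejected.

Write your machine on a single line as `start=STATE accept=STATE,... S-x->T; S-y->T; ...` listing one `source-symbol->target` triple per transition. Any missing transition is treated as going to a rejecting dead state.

Because acceptance depends on a position counted from the end, the machine has to buffer the most recent 3 symbols. Make each state the string of the last up-to-3 symbols read; on input `x` shift the window left and append `x`. Accept when the buffered window has length 3 and begins with `1`.
With 15 states:
          0    1  
>  S0     S1   S2 
   S1     S3   S4 
   S2     S5   S6 
   S3     S7   S8 
   S4     S9  S10 
   S5    S11  S12 
   S6    S13  S14 
   S7     S7   S8 
   S8     S9  S10 
   S9    S11  S12 
   S10   S13  S14 
 * S11    S7   S8 
 * S12    S9  S10 
 * S13   S11  S12 
 * S14   S13  S14 
(> = start, * = accepting)

start=S0; accept=S11,S12,S13,S14; S0-0->S1; S0-1->S2; S1-0->S3; S1-1->S4; S2-0->S5; S2-1->S6; S3-0->S7; S3-1->S8; S4-0->S9; S4-1->S10; S5-0->S11; S5-1->S12; S6-0->S13; S6-1->S14; S7-0->S7; S7-1->S8; S8-0->S9; S8-1->S10; S9-0->S11; S9-1->S12; S10-0->S13; S10-1->S14; S11-0->S7; S11-1->S8; S12-0->S9; S12-1->S10; S13-0->S11; S13-1->S12; S14-0->S13; S14-1->S14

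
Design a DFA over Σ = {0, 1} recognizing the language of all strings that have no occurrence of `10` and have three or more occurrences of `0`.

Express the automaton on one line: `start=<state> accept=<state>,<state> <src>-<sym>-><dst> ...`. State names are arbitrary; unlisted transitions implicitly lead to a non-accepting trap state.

start=s0 accept=s6,s9,s10,s12 s0-0->s1 s0-1->s2 s1-0->s3 s1-1->s4 s2-0->s5 s2-1->s2 s3-0->s6 s3-1->s7 s4-0->s8 s4-1->s4 s5-0->s8 s5-1->s5 s6-0->s9 s6-1->s10 s7-0->s11 s7-1->s7 s8-0->s11 s8-1->s8 s9-0->s9 s9-1->s12 s10-0->s13 s10-1->s10 s11-0->s13 s11-1->s11 s12-0->s13 s12-1->s12 s13-0->s13 s13-1->s13

Run two small machines in parallel and take their product. One (3 states) tracks partial matches of the forbidden pattern `10`; the other (5 states) tracks the count of `0`s, saturating at 4. Each combined state is a pair, one component from each; accept when both components accept.
          0    1  
>  s0     s1   s2 
   s1     s3   s4 
   s2     s5   s2 
   s3     s6   s7 
   s4     s8   s4 
   s5     s8   s5 
 * s6     s9  s10 
   s7    s11   s7 
   s8    s11   s8 
 * s9     s9  s12 
 * s10   s13  s10 
   s11   s13  s11 
 * s12   s13  s12 
   s13   s13  s13 
(> = start, * = accepting)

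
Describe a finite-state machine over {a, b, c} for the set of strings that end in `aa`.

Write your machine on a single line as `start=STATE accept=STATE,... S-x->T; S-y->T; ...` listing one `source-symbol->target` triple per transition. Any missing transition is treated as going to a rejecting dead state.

start=S0; accept=S2; S0-a->S1; S0-b->S0; S0-c->S0; S1-a->S2; S1-b->S0; S1-c->S0; S2-a->S2; S2-b->S0; S2-c->S0

Let each state record the length of the longest suffix of the input read so far that is also a prefix of `aa`. S1 means the last symbol is `a`; S2 means the last 2 symbols are `aa`. Accept only at S2, where the string currently ends in `aa`.
3 states suffice.
        a   b   c  
>  S0   S1  S0  S0 
   S1   S2  S0  S0 
 * S2   S2  S0  S0 
(> = start, * = accepting)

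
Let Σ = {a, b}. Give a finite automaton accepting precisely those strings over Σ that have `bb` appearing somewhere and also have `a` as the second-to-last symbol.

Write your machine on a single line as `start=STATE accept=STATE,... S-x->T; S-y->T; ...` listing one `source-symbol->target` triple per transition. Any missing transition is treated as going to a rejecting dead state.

Handle the two conditions separately and then intersect. One (3 states) tracks whether and how much of `bb` has been seen; the other (7 states) tracks the last 2 symbols read. Each combined state is a pair, one component from each; accept when both components accept. Equivalent product states are then merged.
        a   b  
>  s0   s0  s1 
   s1   s0  s2 
   s2   s3  s2 
   s3   s4  s5 
 * s4   s4  s5 
 * s5   s3  s2 
(> = start, * = accepting)

start=s0; accept=s4,s5; s0-a->s0; s0-b->s1; s1-a->s0; s1-b->s2; s2-a->s3; s2-b->s2; s3-a->s4; s3-b->s5; s4-a->s4; s4-b->s5; s5-a->s3; s5-b->s2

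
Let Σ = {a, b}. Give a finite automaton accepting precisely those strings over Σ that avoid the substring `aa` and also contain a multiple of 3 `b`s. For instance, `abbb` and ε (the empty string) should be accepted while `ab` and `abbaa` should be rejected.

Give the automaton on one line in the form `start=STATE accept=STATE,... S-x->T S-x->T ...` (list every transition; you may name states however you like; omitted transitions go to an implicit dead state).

start=S0 accept=S0,S1 S0-a->S1 S0-b->S2 S1-a->S3 S1-b->S2 S2-a->S4 S2-b->S5 S3-a->S3 S3-b->S3 S4-a->S3 S4-b->S5 S5-a->S6 S5-b->S0 S6-a->S3 S6-b->S0

Run two small machines in parallel and take their product. One (3 states) tracks partial matches of the forbidden pattern `aa`; the other (3 states) tracks the count of `b`s modulo 3. Each combined state is a pair, one component from each; accept when both components accept. Minimizing collapses redundant product states.
A 7-state machine:
        a   b  
>* S0   S1  S2 
 * S1   S3  S2 
   S2   S4  S5 
   S3   S3  S3 
   S4   S3  S5 
   S5   S6  S0 
   S6   S3  S0 
(> = start, * = accepting)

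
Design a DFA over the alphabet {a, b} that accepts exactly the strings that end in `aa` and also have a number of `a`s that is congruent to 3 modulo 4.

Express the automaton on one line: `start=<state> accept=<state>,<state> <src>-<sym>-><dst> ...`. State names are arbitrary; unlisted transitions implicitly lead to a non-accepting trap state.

start=s0 accept=s3 s0-a->s1 s0-b->s0 s1-a->s2 s1-b->s1 s2-a->s3 s2-b->s4 s3-a->s0 s3-b->s5 s4-a->s5 s4-b->s4 s5-a->s0 s5-b->s5

Handle the two conditions separately and then intersect. The first has 3 states tracking how much of the suffix `aa` has currently been matched; the second has 4 states tracking the count of `a`s modulo 4. A product state is a pair (one from each), accepting exactly when both do. Equivalent product states are then merged.
With 6 states:
        a   b  
>  s0   s1  s0 
   s1   s2  s1 
   s2   s3  s4 
 * s3   s0  s5 
   s4   s5  s4 
   s5   s0  s5 
(> = start, * = accepting)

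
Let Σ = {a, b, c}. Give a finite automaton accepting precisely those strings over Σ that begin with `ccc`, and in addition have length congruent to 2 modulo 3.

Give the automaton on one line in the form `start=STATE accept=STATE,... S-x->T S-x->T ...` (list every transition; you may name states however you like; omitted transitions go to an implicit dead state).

Run two small machines in parallel and take their product. The first has 5 states tracking whether the input so far still matches the prefix `ccc`; the second has 3 states tracking the input length modulo 3. A product state is a pair (one from each), accepting exactly when both do. Equivalent product states are then merged.
        a   b   c  
>  s0   s1  s1  s2 
   s1   s1  s1  s1 
   s2   s1  s1  s3 
   s3   s1  s1  s4 
   s4   s5  s5  s5 
   s5   s6  s6  s6 
 * s6   s4  s4  s4 
(> = start, * = accepting)

start=s0 accept=s6 s0-a->s1 s0-b->s1 s0-c->s2 s1-a->s1 s1-b->s1 s1-c->s1 s2-a->s1 s2-b->s1 s2-c->s3 s3-a->s1 s3-b->s1 s3-c->s4 s4-a->s5 s4-b->s5 s4-c->s5 s5-a->s6 s5-b->s6 s5-c->s6 s6-a->s4 s6-b->s4 s6-c->s4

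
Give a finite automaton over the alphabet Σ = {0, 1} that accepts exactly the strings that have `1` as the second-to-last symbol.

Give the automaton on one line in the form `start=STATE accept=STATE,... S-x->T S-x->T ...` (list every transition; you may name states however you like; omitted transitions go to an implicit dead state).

A DFA must remember the last 2 symbols (since which symbol is second-to-last isn't known until the input ends). Use one state per possible window of the last ≤2 symbols; accept from those whose window starts with `1`.
A 7-state machine:
        0   1  
>  S0   S1  S2 
   S1   S3  S4 
   S2   S5  S6 
   S3   S3  S4 
   S4   S5  S6 
 * S5   S3  S4 
 * S6   S5  S6 
(> = start, * = accepting)

start=S0 accept=S5,S6 S0-0->S1 S0-1->S2 S1-0->S3 S1-1->S4 S2-0->S5 S2-1->S6 S3-0->S3 S3-1->S4 S4-0->S5 S4-1->S6 S5-0->S3 S5-1->S4 S6-0->S5 S6-1->S6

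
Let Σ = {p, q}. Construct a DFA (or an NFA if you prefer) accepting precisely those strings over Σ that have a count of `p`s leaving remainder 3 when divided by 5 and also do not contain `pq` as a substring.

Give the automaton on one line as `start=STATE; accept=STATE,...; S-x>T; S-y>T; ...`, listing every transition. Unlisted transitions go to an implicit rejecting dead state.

Run two small machines in parallel and take their product. One (5 states) tracks the count of `p`s modulo 5; the other (3 states) tracks partial matches of the forbidden pattern `pq`. Each combined state is a pair, one component from each; accept when both components accept. Equivalent product states are then merged.
        p   q  
>  S0   S1  S0 
   S1   S2  S3 
   S2   S4  S3 
   S3   S3  S3 
 * S4   S5  S3 
   S5   S6  S3 
   S6   S1  S3 
(> = start, * = accepting)

start=S0; accept=S4; S0-p>S1; S0-q>S0; S1-p>S2; S1-q>S3; S2-p>S4; S2-q>S3; S3-p>S3; S3-q>S3; S4-p>S5; S4-q>S3; S5-p>S6; S5-q>S3; S6-p>S1; S6-q>S3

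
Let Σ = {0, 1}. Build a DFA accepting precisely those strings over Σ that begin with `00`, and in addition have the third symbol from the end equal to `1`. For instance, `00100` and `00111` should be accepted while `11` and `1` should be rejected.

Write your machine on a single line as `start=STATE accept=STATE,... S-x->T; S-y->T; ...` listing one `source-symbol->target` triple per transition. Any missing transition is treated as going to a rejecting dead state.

start=q0; accept=q19,q20,q21,q22; q0-0->q1; q0-1->q2; q1-0->q3; q1-1->q4; q2-0->q5; q2-1->q6; q3-0->q7; q3-1->q8; q4-0->q9; q4-1->q10; q5-0->q11; q5-1->q12; q6-0->q13; q6-1->q14; q7-0->q7; q7-1->q8; q8-0->q15; q8-1->q16; q9-0->q11; q9-1->q12; q10-0->q13; q10-1->q14; q11-0->q17; q11-1->q18; q12-0->q9; q12-1->q10; q13-0->q11; q13-1->q12; q14-0->q13; q14-1->q14; q15-0->q19; q15-1->q20; q16-0->q21; q16-1->q22; q17-0->q17; q17-1->q18; q18-0->q9; q18-1->q10; q19-0->q7; q19-1->q8; q20-0->q15; q20-1->q16; q21-0->q19; q21-1->q20; q22-0->q21; q22-1->q22

Handle the two conditions separately and then intersect. The first has 4 states tracking whether the input so far still matches the prefix `00`; the second has 15 states tracking the last 3 symbols read. A product state is a pair (one from each), accepting exactly when both do.
23 states suffice.
          0    1  
>  q0     q1   q2 
   q1     q3   q4 
   q2     q5   q6 
   q3     q7   q8 
   q4     q9  q10 
   q5    q11  q12 
   q6    q13  q14 
   q7     q7   q8 
   q8    q15  q16 
   q9    q11  q12 
   q10   q13  q14 
   q11   q17  q18 
   q12    q9  q10 
   q13   q11  q12 
   q14   q13  q14 
   q15   q19  q20 
   q16   q21  q22 
   q17   q17  q18 
   q18    q9  q10 
 * q19    q7   q8 
 * q20   q15  q16 
 * q21   q19  q20 
 * q22   q21  q22 
(> = start, * = accepting)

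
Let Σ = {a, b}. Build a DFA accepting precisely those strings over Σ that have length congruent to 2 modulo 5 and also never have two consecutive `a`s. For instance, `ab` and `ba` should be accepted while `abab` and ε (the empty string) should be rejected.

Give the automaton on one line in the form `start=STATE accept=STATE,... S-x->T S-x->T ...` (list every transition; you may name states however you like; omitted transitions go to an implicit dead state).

start=q0 accept=q4,q5 q0-a->q1 q0-b->q2 q1-a->q3 q1-b->q4 q2-a->q5 q2-b->q4 q3-a->q3 q3-b->q3 q4-a->q6 q4-b->q7 q5-a->q3 q5-b->q7 q6-a->q3 q6-b->q8 q7-a->q9 q7-b->q8 q8-a->q10 q8-b->q0 q9-a->q3 q9-b->q0 q10-a->q3 q10-b->q2

Handle the two conditions separately and then intersect. One (5 states) tracks the input length modulo 5; the other (3 states) tracks partial matches of the forbidden pattern `aa`. Each combined state is a pair, one component from each; accept when both components accept. Equivalent product states are then merged.
An 11-state machine:
          a    b  
>  q0     q1   q2 
   q1     q3   q4 
   q2     q5   q4 
   q3     q3   q3 
 * q4     q6   q7 
 * q5     q3   q7 
   q6     q3   q8 
   q7     q9   q8 
   q8    q10   q0 
   q9     q3   q0 
   q10    q3   q2 
(> = start, * = accepting)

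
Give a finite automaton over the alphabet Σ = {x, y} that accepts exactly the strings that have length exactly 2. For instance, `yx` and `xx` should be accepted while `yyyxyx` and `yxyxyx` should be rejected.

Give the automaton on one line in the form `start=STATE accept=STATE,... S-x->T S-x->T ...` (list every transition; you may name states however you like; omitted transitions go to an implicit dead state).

start=s0 accept=s2 s0-x->s1 s0-y->s1 s1-x->s2 s1-y->s2 s2-x->s3 s2-y->s3 s3-x->s3 s3-y->s3

Count input length up to 3: every symbol moves from s0 toward s3, which means 'more than 2' and absorbs. Accept from {s2}.
4 states suffice.
        x   y  
>  s0   s1  s1 
   s1   s2  s2 
 * s2   s3  s3 
   s3   s3  s3 
(> = start, * = accepting)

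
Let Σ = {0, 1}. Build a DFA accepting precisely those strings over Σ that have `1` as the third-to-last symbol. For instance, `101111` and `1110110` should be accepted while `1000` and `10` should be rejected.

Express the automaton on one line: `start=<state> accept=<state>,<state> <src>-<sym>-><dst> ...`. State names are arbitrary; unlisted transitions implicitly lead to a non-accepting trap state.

A DFA must remember the last 3 symbols (since which symbol is third-to-last isn't known until the input ends). Use one state per possible window of the last ≤3 symbols; accept from those whose window starts with `1`.
A 15-state machine:
          0    1  
>  q0     q1   q2 
   q1     q3   q4 
   q2     q5   q6 
   q3     q7   q8 
   q4     q9  q10 
   q5    q11  q12 
   q6    q13  q14 
   q7     q7   q8 
   q8     q9  q10 
   q9    q11  q12 
   q10   q13  q14 
 * q11    q7   q8 
 * q12    q9  q10 
 * q13   q11  q12 
 * q14   q13  q14 
(> = start, * = accepting)

start=q0 accept=q11,q12,q13,q14 q0-0->q1 q0-1->q2 q1-0->q3 q1-1->q4 q2-0->q5 q2-1->q6 q3-0->q7 q3-1->q8 q4-0->q9 q4-1->q10 q5-0->q11 q5-1->q12 q6-0->q13 q6-1->q14 q7-0->q7 q7-1->q8 q8-0->q9 q8-1->q10 q9-0->q11 q9-1->q12 q10-0->q13 q10-1->q14 q11-0->q7 q11-1->q8 q12-0->q9 q12-1->q10 q13-0->q11 q13-1->q12 q14-0->q13 q14-1->q14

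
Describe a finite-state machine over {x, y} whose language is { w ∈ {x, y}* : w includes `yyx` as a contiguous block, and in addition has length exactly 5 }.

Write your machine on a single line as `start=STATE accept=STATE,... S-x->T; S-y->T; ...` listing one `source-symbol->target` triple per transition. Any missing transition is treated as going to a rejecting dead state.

Run two small machines in parallel and take their product. The first has 4 states tracking whether and how much of `yyx` has been seen; the second has 7 states tracking the input length, saturating at 6. A product state is a pair (one from each), accepting exactly when both do.
22 states suffice.
          x    y  
>  s0     s1   s2 
   s1     s3   s4 
   s2     s3   s5 
   s3     s6   s7 
   s4     s6   s8 
   s5     s9   s8 
   s6    s10  s11 
   s7    s10  s12 
   s8    s13  s12 
   s9    s13  s13 
   s10   s14  s15 
   s11   s14  s16 
   s12   s17  s16 
   s13   s17  s17 
   s14   s18  s19 
   s15   s18  s20 
   s16   s21  s20 
 * s17   s21  s21 
   s18   s18  s19 
   s19   s18  s20 
   s20   s21  s20 
   s21   s21  s21 
(> = start, * = accepting)

start=s0; accept=s17; s0-x->s1; s0-y->s2; s1-x->s3; s1-y->s4; s2-x->s3; s2-y->s5; s3-x->s6; s3-y->s7; s4-x->s6; s4-y->s8; s5-x->s9; s5-y->s8; s6-x->s10; s6-y->s11; s7-x->s10; s7-y->s12; s8-x->s13; s8-y->s12; s9-x->s13; s9-y->s13; s10-x->s14; s10-y->s15; s11-x->s14; s11-y->s16; s12-x->s17; s12-y->s16; s13-x->s17; s13-y->s17; s14-x->s18; s14-y->s19; s15-x->s18; s15-y->s20; s16-x->s21; s16-y->s20; s17-x->s21; s17-y->s21; s18-x->s18; s18-y->s19; s19-x->s18; s19-y->s20; s20-x->s21; s20-y->s20; s21-x->s21; s21-y->s21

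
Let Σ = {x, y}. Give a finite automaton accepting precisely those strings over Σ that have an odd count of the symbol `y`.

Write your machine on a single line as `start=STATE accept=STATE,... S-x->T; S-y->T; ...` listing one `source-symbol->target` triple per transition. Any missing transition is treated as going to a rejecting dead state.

Keep the running count of `y`s modulo 2: each `y` advances along the cycle q0 → q1 → q0 while other symbols loop. Accept at q1.
With 2 states:
        x   y  
>  q0   q0  q1 
 * q1   q1  q0 
(> = start, * = accepting)

start=q0; accept=q1; q0-x->q0; q0-y->q1; q1-x->q1; q1-y->q0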